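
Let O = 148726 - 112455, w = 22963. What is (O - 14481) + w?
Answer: 44753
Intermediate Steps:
O = 36271
(O - 14481) + w = (36271 - 14481) + 22963 = 21790 + 22963 = 44753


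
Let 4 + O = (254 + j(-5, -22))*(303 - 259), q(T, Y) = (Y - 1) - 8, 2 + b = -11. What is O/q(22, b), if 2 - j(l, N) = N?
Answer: -6114/11 ≈ -555.82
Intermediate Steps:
j(l, N) = 2 - N
b = -13 (b = -2 - 11 = -13)
q(T, Y) = -9 + Y (q(T, Y) = (-1 + Y) - 8 = -9 + Y)
O = 12228 (O = -4 + (254 + (2 - 1*(-22)))*(303 - 259) = -4 + (254 + (2 + 22))*44 = -4 + (254 + 24)*44 = -4 + 278*44 = -4 + 12232 = 12228)
O/q(22, b) = 12228/(-9 - 13) = 12228/(-22) = 12228*(-1/22) = -6114/11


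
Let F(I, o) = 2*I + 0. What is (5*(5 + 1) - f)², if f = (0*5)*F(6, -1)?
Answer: 900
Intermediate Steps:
F(I, o) = 2*I
f = 0 (f = (0*5)*(2*6) = 0*12 = 0)
(5*(5 + 1) - f)² = (5*(5 + 1) - 1*0)² = (5*6 + 0)² = (30 + 0)² = 30² = 900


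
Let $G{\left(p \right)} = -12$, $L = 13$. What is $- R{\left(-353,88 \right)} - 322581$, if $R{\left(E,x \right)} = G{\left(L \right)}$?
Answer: $-322569$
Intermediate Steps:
$R{\left(E,x \right)} = -12$
$- R{\left(-353,88 \right)} - 322581 = \left(-1\right) \left(-12\right) - 322581 = 12 - 322581 = -322569$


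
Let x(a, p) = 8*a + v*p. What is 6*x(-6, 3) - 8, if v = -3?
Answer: -350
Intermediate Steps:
x(a, p) = -3*p + 8*a (x(a, p) = 8*a - 3*p = -3*p + 8*a)
6*x(-6, 3) - 8 = 6*(-3*3 + 8*(-6)) - 8 = 6*(-9 - 48) - 8 = 6*(-57) - 8 = -342 - 8 = -350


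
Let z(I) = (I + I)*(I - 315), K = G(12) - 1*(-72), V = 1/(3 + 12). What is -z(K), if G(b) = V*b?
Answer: 881608/25 ≈ 35264.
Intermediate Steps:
V = 1/15 ≈ 0.066667
G(b) = b/15
K = 364/5 (K = (1/15)*12 - 1*(-72) = 4/5 + 72 = 364/5 ≈ 72.800)
z(I) = 2*I*(-315 + I) (z(I) = (2*I)*(-315 + I) = 2*I*(-315 + I))
-z(K) = -2*364*(-315 + 364/5)/5 = -2*364*(-1211)/(5*5) = -1*(-881608/25) = 881608/25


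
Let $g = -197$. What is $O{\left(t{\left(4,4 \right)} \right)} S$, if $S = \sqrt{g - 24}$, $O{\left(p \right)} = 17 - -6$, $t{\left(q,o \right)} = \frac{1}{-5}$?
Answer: $23 i \sqrt{221} \approx 341.92 i$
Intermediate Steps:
$t{\left(q,o \right)} = - \frac{1}{5}$
$O{\left(p \right)} = 23$ ($O{\left(p \right)} = 17 + 6 = 23$)
$S = i \sqrt{221}$ ($S = \sqrt{-197 - 24} = \sqrt{-221} = i \sqrt{221} \approx 14.866 i$)
$O{\left(t{\left(4,4 \right)} \right)} S = 23 i \sqrt{221}$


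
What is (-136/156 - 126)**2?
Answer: 24482704/1521 ≈ 16096.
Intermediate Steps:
(-136/156 - 126)**2 = (-136*1/156 - 126)**2 = (-34/39 - 126)**2 = (-4948/39)**2 = 24482704/1521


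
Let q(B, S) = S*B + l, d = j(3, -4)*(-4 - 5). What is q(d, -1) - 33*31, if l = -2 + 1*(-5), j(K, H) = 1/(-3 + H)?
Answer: -7219/7 ≈ -1031.3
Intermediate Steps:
l = -7 (l = -2 - 5 = -7)
d = 9/7 (d = (-4 - 5)/(-3 - 4) = -9/(-7) = -⅐*(-9) = 9/7 ≈ 1.2857)
q(B, S) = -7 + B*S (q(B, S) = S*B - 7 = B*S - 7 = -7 + B*S)
q(d, -1) - 33*31 = (-7 + (9/7)*(-1)) - 33*31 = (-7 - 9/7) - 1023 = -58/7 - 1023 = -7219/7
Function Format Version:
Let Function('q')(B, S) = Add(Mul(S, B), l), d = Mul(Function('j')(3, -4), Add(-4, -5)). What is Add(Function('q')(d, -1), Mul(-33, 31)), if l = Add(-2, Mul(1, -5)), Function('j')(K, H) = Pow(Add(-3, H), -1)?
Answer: Rational(-7219, 7) ≈ -1031.3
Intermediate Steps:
l = -7 (l = Add(-2, -5) = -7)
d = Rational(9, 7) (d = Mul(Pow(Add(-3, -4), -1), Add(-4, -5)) = Mul(Pow(-7, -1), -9) = Mul(Rational(-1, 7), -9) = Rational(9, 7) ≈ 1.2857)
Function('q')(B, S) = Add(-7, Mul(B, S)) (Function('q')(B, S) = Add(Mul(S, B), -7) = Add(Mul(B, S), -7) = Add(-7, Mul(B, S)))
Add(Function('q')(d, -1), Mul(-33, 31)) = Add(Add(-7, Mul(Rational(9, 7), -1)), Mul(-33, 31)) = Add(Add(-7, Rational(-9, 7)), -1023) = Add(Rational(-58, 7), -1023) = Rational(-7219, 7)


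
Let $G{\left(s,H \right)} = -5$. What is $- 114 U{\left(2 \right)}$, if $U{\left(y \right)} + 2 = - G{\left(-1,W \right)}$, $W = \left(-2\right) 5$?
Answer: $-342$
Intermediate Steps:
$W = -10$
$U{\left(y \right)} = 3$ ($U{\left(y \right)} = -2 - -5 = -2 + 5 = 3$)
$- 114 U{\left(2 \right)} = \left(-114\right) 3 = -342$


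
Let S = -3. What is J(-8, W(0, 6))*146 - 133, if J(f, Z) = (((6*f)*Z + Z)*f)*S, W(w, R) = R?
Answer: -988261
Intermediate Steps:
J(f, Z) = -3*f*(Z + 6*Z*f) (J(f, Z) = (((6*f)*Z + Z)*f)*(-3) = ((6*Z*f + Z)*f)*(-3) = ((Z + 6*Z*f)*f)*(-3) = (f*(Z + 6*Z*f))*(-3) = -3*f*(Z + 6*Z*f))
J(-8, W(0, 6))*146 - 133 = -3*6*(-8)*(1 + 6*(-8))*146 - 133 = -3*6*(-8)*(1 - 48)*146 - 133 = -3*6*(-8)*(-47)*146 - 133 = -6768*146 - 133 = -988128 - 133 = -988261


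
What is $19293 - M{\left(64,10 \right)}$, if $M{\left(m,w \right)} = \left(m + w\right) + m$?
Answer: $19155$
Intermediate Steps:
$M{\left(m,w \right)} = w + 2 m$
$19293 - M{\left(64,10 \right)} = 19293 - \left(10 + 2 \cdot 64\right) = 19293 - \left(10 + 128\right) = 19293 - 138 = 19155$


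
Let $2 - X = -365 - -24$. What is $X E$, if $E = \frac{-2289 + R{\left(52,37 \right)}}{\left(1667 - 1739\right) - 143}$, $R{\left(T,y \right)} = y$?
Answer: $\frac{772436}{215} \approx 3592.7$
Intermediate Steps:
$X = 343$ ($X = 2 - \left(-365 - -24\right) = 2 - \left(-365 + 24\right) = 2 - -341 = 2 + 341 = 343$)
$E = \frac{2252}{215}$ ($E = \frac{-2289 + 37}{\left(1667 - 1739\right) - 143} = - \frac{2252}{\left(1667 - 1739\right) - 143} = - \frac{2252}{-72 - 143} = - \frac{2252}{-215} = \left(-2252\right) \left(- \frac{1}{215}\right) = \frac{2252}{215} \approx 10.474$)
$X E = 343 \cdot \frac{2252}{215} = \frac{772436}{215}$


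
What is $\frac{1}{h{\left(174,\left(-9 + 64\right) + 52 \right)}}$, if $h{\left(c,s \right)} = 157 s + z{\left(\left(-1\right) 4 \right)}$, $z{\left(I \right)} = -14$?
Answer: $\frac{1}{16785} \approx 5.9577 \cdot 10^{-5}$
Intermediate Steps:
$h{\left(c,s \right)} = -14 + 157 s$ ($h{\left(c,s \right)} = 157 s - 14 = -14 + 157 s$)
$\frac{1}{h{\left(174,\left(-9 + 64\right) + 52 \right)}} = \frac{1}{-14 + 157 \left(\left(-9 + 64\right) + 52\right)} = \frac{1}{-14 + 157 \left(55 + 52\right)} = \frac{1}{-14 + 157 \cdot 107} = \frac{1}{-14 + 16799} = \frac{1}{16785}$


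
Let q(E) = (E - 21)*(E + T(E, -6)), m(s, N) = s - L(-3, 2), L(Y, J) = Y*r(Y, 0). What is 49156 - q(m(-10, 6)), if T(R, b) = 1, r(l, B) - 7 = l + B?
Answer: 49213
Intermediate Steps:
r(l, B) = 7 + B + l (r(l, B) = 7 + (l + B) = 7 + (B + l) = 7 + B + l)
L(Y, J) = Y*(7 + Y) (L(Y, J) = Y*(7 + 0 + Y) = Y*(7 + Y))
m(s, N) = 12 + s (m(s, N) = s - (-3)*(7 - 3) = s - (-3)*4 = s - 1*(-12) = s + 12 = 12 + s)
q(E) = (1 + E)*(-21 + E) (q(E) = (E - 21)*(E + 1) = (-21 + E)*(1 + E) = (1 + E)*(-21 + E))
49156 - q(m(-10, 6)) = 49156 - (-21 + (12 - 10)² - 20*(12 - 10)) = 49156 - (-21 + 2² - 20*2) = 49156 - (-21 + 4 - 40) = 49156 - 1*(-57) = 49156 + 57 = 49213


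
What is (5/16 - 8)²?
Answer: 15129/256 ≈ 59.098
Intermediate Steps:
(5/16 - 8)² = (-123/16)² = 15129/256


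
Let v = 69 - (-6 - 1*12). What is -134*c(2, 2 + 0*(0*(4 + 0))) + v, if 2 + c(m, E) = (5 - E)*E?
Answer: -449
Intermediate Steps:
v = 87 (v = 69 - (-6 - 12) = 69 - 1*(-18) = 69 + 18 = 87)
c(m, E) = -2 + E*(5 - E) (c(m, E) = -2 + (5 - E)*E = -2 + E*(5 - E))
-134*c(2, 2 + 0*(0*(4 + 0))) + v = -134*(-2 - (2 + 0*(0*(4 + 0)))² + 5*(2 + 0*(0*(4 + 0)))) + 87 = -134*(-2 - (2 + 0*(0*4))² + 5*(2 + 0*(0*4))) + 87 = -134*(-2 - (2 + 0*0)² + 5*(2 + 0*0)) + 87 = -134*(-2 - (2 + 0)² + 5*(2 + 0)) + 87 = -134*(-2 - 1*2² + 5*2) + 87 = -134*(-2 - 1*4 + 10) + 87 = -134*(-2 - 4 + 10) + 87 = -134*4 + 87 = -536 + 87 = -449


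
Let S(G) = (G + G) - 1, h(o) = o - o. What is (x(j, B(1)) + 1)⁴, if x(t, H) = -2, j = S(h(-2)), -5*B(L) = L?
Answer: 1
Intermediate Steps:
B(L) = -L/5
h(o) = 0
S(G) = -1 + 2*G (S(G) = 2*G - 1 = -1 + 2*G)
j = -1 (j = -1 + 2*0 = -1 + 0 = -1)
(x(j, B(1)) + 1)⁴ = (-2 + 1)⁴ = (-1)⁴ = 1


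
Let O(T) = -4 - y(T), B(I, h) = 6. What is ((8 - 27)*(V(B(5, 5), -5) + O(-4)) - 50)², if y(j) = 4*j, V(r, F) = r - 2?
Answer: 125316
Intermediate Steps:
V(r, F) = -2 + r
O(T) = -4 - 4*T
((8 - 27)*(V(B(5, 5), -5) + O(-4)) - 50)² = ((8 - 27)*((-2 + 6) + (-4 - 4*(-4))) - 50)² = (-19*(4 + (-4 + 16)) - 50)² = (-19*(4 + 12) - 50)² = (-19*16 - 50)² = (-304 - 50)² = (-354)² = 125316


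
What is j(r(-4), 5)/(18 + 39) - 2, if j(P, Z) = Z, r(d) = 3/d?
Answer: -109/57 ≈ -1.9123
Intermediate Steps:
j(r(-4), 5)/(18 + 39) - 2 = 5/(18 + 39) - 2 = 5/57 - 2 = -109/57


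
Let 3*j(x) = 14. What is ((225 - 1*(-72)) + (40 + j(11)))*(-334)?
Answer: -342350/3 ≈ -1.1412e+5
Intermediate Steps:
j(x) = 14/3 (j(x) = (⅓)*14 = 14/3)
((225 - 1*(-72)) + (40 + j(11)))*(-334) = ((225 - 1*(-72)) + (40 + 14/3))*(-334) = ((225 + 72) + 134/3)*(-334) = (297 + 134/3)*(-334) = (1025/3)*(-334) = -342350/3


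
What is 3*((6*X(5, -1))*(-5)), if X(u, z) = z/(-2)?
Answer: -45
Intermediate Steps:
X(u, z) = -z/2 (X(u, z) = z*(-½) = -z/2)
3*((6*X(5, -1))*(-5)) = 3*((6*(-½*(-1)))*(-5)) = 3*((6*(½))*(-5)) = 3*(3*(-5)) = 3*(-15) = -45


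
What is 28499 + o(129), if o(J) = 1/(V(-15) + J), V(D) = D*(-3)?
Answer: 4958827/174 ≈ 28499.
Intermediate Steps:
V(D) = -3*D
o(J) = 1/(45 + J) (o(J) = 1/(-3*(-15) + J) = 1/(45 + J))
28499 + o(129) = 28499 + 1/(45 + 129) = 28499 + 1/174 = 4958827/174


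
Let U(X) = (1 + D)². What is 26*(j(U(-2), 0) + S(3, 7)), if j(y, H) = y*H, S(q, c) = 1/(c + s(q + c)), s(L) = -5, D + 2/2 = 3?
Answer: 13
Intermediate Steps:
D = 2 (D = -1 + 3 = 2)
S(q, c) = 1/(-5 + c) (S(q, c) = 1/(c - 5) = 1/(-5 + c))
U(X) = 9 (U(X) = (1 + 2)² = 3² = 9)
j(y, H) = H*y
26*(j(U(-2), 0) + S(3, 7)) = 26*(0*9 + 1/(-5 + 7)) = 26*(0 + 1/2) = 26*(0 + ½) = 26*(½) = 13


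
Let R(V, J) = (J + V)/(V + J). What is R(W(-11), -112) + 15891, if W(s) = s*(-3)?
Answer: 15892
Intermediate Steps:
W(s) = -3*s
R(V, J) = 1 (R(V, J) = (J + V)/(J + V) = 1)
R(W(-11), -112) + 15891 = 1 + 15891 = 15892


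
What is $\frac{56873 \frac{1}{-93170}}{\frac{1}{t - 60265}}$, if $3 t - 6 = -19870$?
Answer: $\frac{11412079307}{279510} \approx 40829.0$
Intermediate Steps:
$t = - \frac{19864}{3}$ ($t = 2 + \frac{1}{3} \left(-19870\right) = 2 - \frac{19870}{3} = - \frac{19864}{3} \approx -6621.3$)
$\frac{56873 \frac{1}{-93170}}{\frac{1}{t - 60265}} = \frac{56873 \frac{1}{-93170}}{\frac{1}{- \frac{19864}{3} - 60265}} = \frac{56873 \left(- \frac{1}{93170}\right)}{\frac{1}{- \frac{200659}{3}}} = - \frac{56873}{93170 \left(- \frac{3}{200659}\right)} = \left(- \frac{56873}{93170}\right) \left(- \frac{200659}{3}\right) = \frac{11412079307}{279510}$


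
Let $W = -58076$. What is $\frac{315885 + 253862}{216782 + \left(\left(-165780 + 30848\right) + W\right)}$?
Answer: $\frac{569747}{23774} \approx 23.965$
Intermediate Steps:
$\frac{315885 + 253862}{216782 + \left(\left(-165780 + 30848\right) + W\right)} = \frac{315885 + 253862}{216782 + \left(\left(-165780 + 30848\right) - 58076\right)} = \frac{569747}{216782 - 193008} = \frac{569747}{23774}$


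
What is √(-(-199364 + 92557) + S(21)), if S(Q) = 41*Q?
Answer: 2*√26917 ≈ 328.13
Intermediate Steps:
√(-(-199364 + 92557) + S(21)) = √(-(-199364 + 92557) + 41*21) = √(-1*(-106807) + 861) = √(106807 + 861) = √107668 = 2*√26917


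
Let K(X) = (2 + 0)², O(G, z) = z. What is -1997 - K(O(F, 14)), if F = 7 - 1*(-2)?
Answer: -2001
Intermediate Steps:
F = 9 (F = 7 + 2 = 9)
K(X) = 4 (K(X) = 2² = 4)
-1997 - K(O(F, 14)) = -1997 - 1*4 = -1997 - 4 = -2001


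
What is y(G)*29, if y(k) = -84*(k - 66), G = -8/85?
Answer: 13685448/85 ≈ 1.6101e+5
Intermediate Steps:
G = -8/85 (G = -8*1/85 = -8/85 ≈ -0.094118)
y(k) = 5544 - 84*k (y(k) = -84*(-66 + k) = 5544 - 84*k)
y(G)*29 = (5544 - 84*(-8/85))*29 = (5544 + 672/85)*29 = (471912/85)*29 = 13685448/85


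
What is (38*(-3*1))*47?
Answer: -5358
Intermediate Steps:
(38*(-3*1))*47 = (38*(-3))*47 = -114*47 = -5358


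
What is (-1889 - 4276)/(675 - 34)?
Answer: -6165/641 ≈ -9.6178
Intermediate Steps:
(-1889 - 4276)/(675 - 34) = -6165/641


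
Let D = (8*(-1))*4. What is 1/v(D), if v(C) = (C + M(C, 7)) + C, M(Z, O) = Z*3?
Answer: -1/160 ≈ -0.0062500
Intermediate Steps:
M(Z, O) = 3*Z
D = -32 (D = -8*4 = -32)
v(C) = 5*C (v(C) = (C + 3*C) + C = 4*C + C = 5*C)
1/v(D) = 1/(5*(-32)) = 1/(-160) = -1/160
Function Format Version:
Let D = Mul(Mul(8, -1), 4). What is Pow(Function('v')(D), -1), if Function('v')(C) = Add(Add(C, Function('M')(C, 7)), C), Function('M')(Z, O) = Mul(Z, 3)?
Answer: Rational(-1, 160) ≈ -0.0062500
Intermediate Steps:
Function('M')(Z, O) = Mul(3, Z)
D = -32 (D = Mul(-8, 4) = -32)
Function('v')(C) = Mul(5, C) (Function('v')(C) = Add(Add(C, Mul(3, C)), C) = Add(Mul(4, C), C) = Mul(5, C))
Pow(Function('v')(D), -1) = Pow(Mul(5, -32), -1) = Pow(-160, -1) = Rational(-1, 160)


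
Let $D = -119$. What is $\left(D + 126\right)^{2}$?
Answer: $49$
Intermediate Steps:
$\left(D + 126\right)^{2} = \left(-119 + 126\right)^{2} = 7^{2} = 49$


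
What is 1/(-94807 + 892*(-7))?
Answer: -1/101051 ≈ -9.8960e-6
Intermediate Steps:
1/(-94807 + 892*(-7)) = 1/(-94807 - 6244) = 1/(-101051) = -1/101051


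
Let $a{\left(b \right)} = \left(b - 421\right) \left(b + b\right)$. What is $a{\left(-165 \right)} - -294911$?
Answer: $488291$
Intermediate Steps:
$a{\left(b \right)} = 2 b \left(-421 + b\right)$ ($a{\left(b \right)} = \left(-421 + b\right) 2 b = 2 b \left(-421 + b\right)$)
$a{\left(-165 \right)} - -294911 = 2 \left(-165\right) \left(-421 - 165\right) - -294911 = 2 \left(-165\right) \left(-586\right) + 294911 = 193380 + 294911 = 488291$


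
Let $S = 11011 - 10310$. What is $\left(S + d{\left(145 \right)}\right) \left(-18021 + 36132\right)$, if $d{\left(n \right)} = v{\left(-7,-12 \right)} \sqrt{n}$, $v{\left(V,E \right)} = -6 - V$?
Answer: $12695811 + 18111 \sqrt{145} \approx 1.2914 \cdot 10^{7}$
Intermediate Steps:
$S = 701$ ($S = 11011 - 10310 = 701$)
$d{\left(n \right)} = \sqrt{n}$ ($d{\left(n \right)} = \left(-6 - -7\right) \sqrt{n} = \left(-6 + 7\right) \sqrt{n} = 1 \sqrt{n} = \sqrt{n}$)
$\left(S + d{\left(145 \right)}\right) \left(-18021 + 36132\right) = \left(701 + \sqrt{145}\right) \left(-18021 + 36132\right) = \left(701 + \sqrt{145}\right) 18111 = 12695811 + 18111 \sqrt{145}$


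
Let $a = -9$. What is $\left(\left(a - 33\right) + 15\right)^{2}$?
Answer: $729$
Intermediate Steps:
$\left(\left(a - 33\right) + 15\right)^{2} = \left(\left(-9 - 33\right) + 15\right)^{2} = \left(-42 + 15\right)^{2} = \left(-27\right)^{2} = 729$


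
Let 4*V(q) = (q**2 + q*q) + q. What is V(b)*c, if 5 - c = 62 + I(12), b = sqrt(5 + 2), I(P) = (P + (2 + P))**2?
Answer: -5131/2 - 733*sqrt(7)/4 ≈ -3050.3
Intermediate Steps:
I(P) = (2 + 2*P)**2
b = sqrt(7) ≈ 2.6458
c = -733 (c = 5 - (62 + 4*(1 + 12)**2) = 5 - (62 + 4*13**2) = 5 - (62 + 4*169) = 5 - (62 + 676) = 5 - 1*738 = 5 - 738 = -733)
V(q) = q**2/2 + q/4 (V(q) = ((q**2 + q*q) + q)/4 = ((q**2 + q**2) + q)/4 = (2*q**2 + q)/4 = (q + 2*q**2)/4 = q**2/2 + q/4)
V(b)*c = (sqrt(7)*(1 + 2*sqrt(7))/4)*(-733) = -733*sqrt(7)*(1 + 2*sqrt(7))/4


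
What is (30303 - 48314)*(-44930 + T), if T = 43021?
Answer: 34382999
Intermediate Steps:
(30303 - 48314)*(-44930 + T) = (30303 - 48314)*(-44930 + 43021) = -18011*(-1909) = 34382999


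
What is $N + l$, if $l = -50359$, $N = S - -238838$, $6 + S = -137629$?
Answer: $50844$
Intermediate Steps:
$S = -137635$ ($S = -6 - 137629 = -137635$)
$N = 101203$ ($N = -137635 - -238838 = -137635 + 238838 = 101203$)
$N + l = 101203 - 50359 = 50844$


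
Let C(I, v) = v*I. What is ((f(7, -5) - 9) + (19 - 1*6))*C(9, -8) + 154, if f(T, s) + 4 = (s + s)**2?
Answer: -7046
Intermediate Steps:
f(T, s) = -4 + 4*s**2 (f(T, s) = -4 + (s + s)**2 = -4 + (2*s)**2 = -4 + 4*s**2)
C(I, v) = I*v
((f(7, -5) - 9) + (19 - 1*6))*C(9, -8) + 154 = (((-4 + 4*(-5)**2) - 9) + (19 - 1*6))*(9*(-8)) + 154 = (((-4 + 4*25) - 9) + (19 - 6))*(-72) + 154 = (((-4 + 100) - 9) + 13)*(-72) + 154 = ((96 - 9) + 13)*(-72) + 154 = (87 + 13)*(-72) + 154 = 100*(-72) + 154 = -7200 + 154 = -7046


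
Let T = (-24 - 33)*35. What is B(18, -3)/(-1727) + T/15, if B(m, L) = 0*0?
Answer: -133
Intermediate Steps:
B(m, L) = 0
T = -1995 (T = -57*35 = -1995)
B(18, -3)/(-1727) + T/15 = 0/(-1727) - 1995/15 = 0*(-1/1727) - 1995*1/15 = 0 - 133 = -133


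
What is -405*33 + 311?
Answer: -13054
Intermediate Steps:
-405*33 + 311 = -13365 + 311 = -13054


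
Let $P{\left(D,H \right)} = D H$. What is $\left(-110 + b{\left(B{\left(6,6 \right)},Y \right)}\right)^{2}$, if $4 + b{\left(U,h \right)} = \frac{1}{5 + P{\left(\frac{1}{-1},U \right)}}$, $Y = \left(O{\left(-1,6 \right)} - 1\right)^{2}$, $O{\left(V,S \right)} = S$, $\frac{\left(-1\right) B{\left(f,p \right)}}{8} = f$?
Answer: $\frac{36493681}{2809} \approx 12992.0$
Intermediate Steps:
$B{\left(f,p \right)} = - 8 f$
$Y = 25$ ($Y = \left(6 - 1\right)^{2} = 5^{2} = 25$)
$b{\left(U,h \right)} = -4 + \frac{1}{5 - U}$ ($b{\left(U,h \right)} = -4 + \frac{1}{5 + \frac{U}{-1}} = -4 + \frac{1}{5 - U}$)
$\left(-110 + b{\left(B{\left(6,6 \right)},Y \right)}\right)^{2} = \left(-110 + \frac{19 - 4 \left(\left(-8\right) 6\right)}{-5 - 48}\right)^{2} = \left(-110 + \frac{19 - -192}{-5 - 48}\right)^{2} = \left(-110 + \frac{19 + 192}{-53}\right)^{2} = \left(-110 - \frac{211}{53}\right)^{2} = \left(- \frac{6041}{53}\right)^{2} = \frac{36493681}{2809}$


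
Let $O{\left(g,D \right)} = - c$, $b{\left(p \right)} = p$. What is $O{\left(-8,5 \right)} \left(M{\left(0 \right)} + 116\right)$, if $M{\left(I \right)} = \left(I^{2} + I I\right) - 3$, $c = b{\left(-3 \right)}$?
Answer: $339$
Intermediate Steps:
$c = -3$
$M{\left(I \right)} = -3 + 2 I^{2}$ ($M{\left(I \right)} = \left(I^{2} + I^{2}\right) - 3 = 2 I^{2} - 3 = -3 + 2 I^{2}$)
$O{\left(g,D \right)} = 3$ ($O{\left(g,D \right)} = \left(-1\right) \left(-3\right) = 3$)
$O{\left(-8,5 \right)} \left(M{\left(0 \right)} + 116\right) = 3 \left(\left(-3 + 2 \cdot 0^{2}\right) + 116\right) = 3 \left(\left(-3 + 2 \cdot 0\right) + 116\right) = 3 \left(\left(-3 + 0\right) + 116\right) = 3 \left(-3 + 116\right) = 3 \cdot 113 = 339$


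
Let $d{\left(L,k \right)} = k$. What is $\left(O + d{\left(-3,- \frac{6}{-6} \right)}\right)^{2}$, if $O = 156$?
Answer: $24649$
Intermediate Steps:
$\left(O + d{\left(-3,- \frac{6}{-6} \right)}\right)^{2} = \left(156 - \frac{6}{-6}\right)^{2} = \left(156 - -1\right)^{2} = \left(156 + 1\right)^{2} = 157^{2} = 24649$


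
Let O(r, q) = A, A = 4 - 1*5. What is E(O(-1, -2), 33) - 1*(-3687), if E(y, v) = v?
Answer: 3720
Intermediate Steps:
A = -1 (A = 4 - 5 = -1)
O(r, q) = -1
E(O(-1, -2), 33) - 1*(-3687) = 33 - 1*(-3687) = 33 + 3687 = 3720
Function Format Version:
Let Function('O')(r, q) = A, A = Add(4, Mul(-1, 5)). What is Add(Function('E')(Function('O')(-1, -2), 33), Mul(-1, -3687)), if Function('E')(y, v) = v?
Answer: 3720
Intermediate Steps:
A = -1 (A = Add(4, -5) = -1)
Function('O')(r, q) = -1
Add(Function('E')(Function('O')(-1, -2), 33), Mul(-1, -3687)) = Add(33, Mul(-1, -3687)) = Add(33, 3687) = 3720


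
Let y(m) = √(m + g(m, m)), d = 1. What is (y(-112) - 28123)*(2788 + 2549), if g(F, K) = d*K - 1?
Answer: -150092451 + 80055*I ≈ -1.5009e+8 + 80055.0*I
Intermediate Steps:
g(F, K) = -1 + K (g(F, K) = 1*K - 1 = K - 1 = -1 + K)
y(m) = √(-1 + 2*m) (y(m) = √(m + (-1 + m)) = √(-1 + 2*m))
(y(-112) - 28123)*(2788 + 2549) = (√(-1 + 2*(-112)) - 28123)*(2788 + 2549) = (√(-1 - 224) - 28123)*5337 = (√(-225) - 28123)*5337 = (15*I - 28123)*5337 = (-28123 + 15*I)*5337 = -150092451 + 80055*I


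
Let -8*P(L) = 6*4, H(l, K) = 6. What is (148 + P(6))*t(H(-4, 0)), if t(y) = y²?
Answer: 5220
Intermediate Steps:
P(L) = -3 (P(L) = -3*4/4 = -⅛*24 = -3)
(148 + P(6))*t(H(-4, 0)) = (148 - 3)*6² = 145*36 = 5220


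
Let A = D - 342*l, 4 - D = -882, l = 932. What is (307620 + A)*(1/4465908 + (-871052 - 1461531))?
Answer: 53325140430378197/2232954 ≈ 2.3881e+10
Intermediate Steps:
D = 886 (D = 4 - 1*(-882) = 4 + 882 = 886)
A = -317858 (A = 886 - 342*932 = 886 - 318744 = -317858)
(307620 + A)*(1/4465908 + (-871052 - 1461531)) = (307620 - 317858)*(1/4465908 + (-871052 - 1461531)) = -10238*(1/4465908 - 2332583) = -10238*(-10417101080363/4465908) = 53325140430378197/2232954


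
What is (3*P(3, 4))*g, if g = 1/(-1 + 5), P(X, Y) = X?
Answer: 9/4 ≈ 2.2500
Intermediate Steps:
g = ¼ (g = 1/4 = ¼ ≈ 0.25000)
(3*P(3, 4))*g = (3*3)*(¼) = 9*(¼) = 9/4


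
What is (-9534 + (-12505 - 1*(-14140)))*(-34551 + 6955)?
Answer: 217980804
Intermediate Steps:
(-9534 + (-12505 - 1*(-14140)))*(-34551 + 6955) = (-9534 + (-12505 + 14140))*(-27596) = (-9534 + 1635)*(-27596) = -7899*(-27596) = 217980804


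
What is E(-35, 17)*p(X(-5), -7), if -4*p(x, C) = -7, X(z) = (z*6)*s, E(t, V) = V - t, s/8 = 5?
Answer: 91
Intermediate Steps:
s = 40 (s = 8*5 = 40)
X(z) = 240*z (X(z) = (z*6)*40 = (6*z)*40 = 240*z)
p(x, C) = 7/4 (p(x, C) = -¼*(-7) = 7/4)
E(-35, 17)*p(X(-5), -7) = (17 - 1*(-35))*(7/4) = (17 + 35)*(7/4) = 52*(7/4) = 91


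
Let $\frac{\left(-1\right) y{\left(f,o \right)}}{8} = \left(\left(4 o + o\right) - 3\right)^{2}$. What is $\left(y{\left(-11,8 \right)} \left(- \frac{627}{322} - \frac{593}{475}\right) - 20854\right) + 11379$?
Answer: $\frac{1951909371}{76475} \approx 25524.0$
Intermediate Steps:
$y{\left(f,o \right)} = - 8 \left(-3 + 5 o\right)^{2}$ ($y{\left(f,o \right)} = - 8 \left(\left(4 o + o\right) - 3\right)^{2} = - 8 \left(5 o - 3\right)^{2} = - 8 \left(-3 + 5 o\right)^{2}$)
$\left(y{\left(-11,8 \right)} \left(- \frac{627}{322} - \frac{593}{475}\right) - 20854\right) + 11379 = \left(- 8 \left(-3 + 5 \cdot 8\right)^{2} \left(- \frac{627}{322} - \frac{593}{475}\right) - 20854\right) + 11379 = \left(- 8 \left(-3 + 40\right)^{2} \left(\left(-627\right) \frac{1}{322} - \frac{593}{475}\right) - 20854\right) + 11379 = \left(- 8 \cdot 37^{2} \left(- \frac{627}{322} - \frac{593}{475}\right) - 20854\right) + 11379 = \left(\left(-8\right) 1369 \left(- \frac{488771}{152950}\right) - 20854\right) + 11379 = \left(\left(-10952\right) \left(- \frac{488771}{152950}\right) - 20854\right) + 11379 = \left(\frac{2676509996}{76475} - 20854\right) + 11379 = \frac{1081700346}{76475} + 11379 = \frac{1951909371}{76475}$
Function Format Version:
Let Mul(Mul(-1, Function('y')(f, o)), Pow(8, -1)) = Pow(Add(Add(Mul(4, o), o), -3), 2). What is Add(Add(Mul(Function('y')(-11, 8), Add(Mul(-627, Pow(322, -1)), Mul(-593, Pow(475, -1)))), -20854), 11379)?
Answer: Rational(1951909371, 76475) ≈ 25524.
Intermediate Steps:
Function('y')(f, o) = Mul(-8, Pow(Add(-3, Mul(5, o)), 2)) (Function('y')(f, o) = Mul(-8, Pow(Add(Add(Mul(4, o), o), -3), 2)) = Mul(-8, Pow(Add(Mul(5, o), -3), 2)) = Mul(-8, Pow(Add(-3, Mul(5, o)), 2)))
Add(Add(Mul(Function('y')(-11, 8), Add(Mul(-627, Pow(322, -1)), Mul(-593, Pow(475, -1)))), -20854), 11379) = Add(Add(Mul(Mul(-8, Pow(Add(-3, Mul(5, 8)), 2)), Add(Mul(-627, Pow(322, -1)), Mul(-593, Pow(475, -1)))), -20854), 11379) = Add(Add(Mul(Mul(-8, Pow(Add(-3, 40), 2)), Add(Mul(-627, Rational(1, 322)), Mul(-593, Rational(1, 475)))), -20854), 11379) = Add(Add(Mul(Mul(-8, Pow(37, 2)), Add(Rational(-627, 322), Rational(-593, 475))), -20854), 11379) = Add(Add(Mul(Mul(-8, 1369), Rational(-488771, 152950)), -20854), 11379) = Add(Add(Mul(-10952, Rational(-488771, 152950)), -20854), 11379) = Add(Add(Rational(2676509996, 76475), -20854), 11379) = Add(Rational(1081700346, 76475), 11379) = Rational(1951909371, 76475)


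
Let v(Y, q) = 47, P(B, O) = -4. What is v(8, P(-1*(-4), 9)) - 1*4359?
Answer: -4312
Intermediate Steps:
v(8, P(-1*(-4), 9)) - 1*4359 = 47 - 1*4359 = 47 - 4359 = -4312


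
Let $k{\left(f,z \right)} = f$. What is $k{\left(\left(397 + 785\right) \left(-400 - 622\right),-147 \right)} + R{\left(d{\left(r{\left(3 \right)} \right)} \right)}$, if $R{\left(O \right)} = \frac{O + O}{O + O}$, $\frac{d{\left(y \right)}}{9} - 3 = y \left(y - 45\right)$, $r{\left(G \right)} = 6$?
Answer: $-1208003$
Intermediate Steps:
$d{\left(y \right)} = 27 + 9 y \left(-45 + y\right)$ ($d{\left(y \right)} = 27 + 9 y \left(y - 45\right) = 27 + 9 y \left(-45 + y\right)$)
$R{\left(O \right)} = 1$ ($R{\left(O \right)} = \frac{2 O}{2 O} = 2 O \frac{1}{2 O} = 1$)
$k{\left(\left(397 + 785\right) \left(-400 - 622\right),-147 \right)} + R{\left(d{\left(r{\left(3 \right)} \right)} \right)} = \left(397 + 785\right) \left(-400 - 622\right) + 1 = 1182 \left(-1022\right) + 1 = -1208004 + 1 = -1208003$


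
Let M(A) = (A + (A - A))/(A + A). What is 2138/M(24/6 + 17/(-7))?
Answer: 4276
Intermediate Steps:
M(A) = ½ (M(A) = (A + 0)/((2*A)) = A*(1/(2*A)) = ½)
2138/M(24/6 + 17/(-7)) = 2138/(½) = 2138*2 = 4276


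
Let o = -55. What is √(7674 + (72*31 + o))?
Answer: √9851 ≈ 99.252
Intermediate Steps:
√(7674 + (72*31 + o)) = √(7674 + (72*31 - 55)) = √(7674 + (2232 - 55)) = √(7674 + 2177) = √9851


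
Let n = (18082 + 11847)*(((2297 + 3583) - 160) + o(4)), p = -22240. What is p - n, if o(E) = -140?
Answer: -167026060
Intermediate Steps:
n = 167003820 (n = (18082 + 11847)*(((2297 + 3583) - 160) - 140) = 29929*((5880 - 160) - 140) = 29929*(5720 - 140) = 29929*5580 = 167003820)
p - n = -22240 - 1*167003820 = -22240 - 167003820 = -167026060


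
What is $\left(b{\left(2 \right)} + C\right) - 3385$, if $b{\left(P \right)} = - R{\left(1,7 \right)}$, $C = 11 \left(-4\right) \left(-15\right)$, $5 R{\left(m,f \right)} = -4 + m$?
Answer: $- \frac{13622}{5} \approx -2724.4$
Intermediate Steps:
$R{\left(m,f \right)} = - \frac{4}{5} + \frac{m}{5}$ ($R{\left(m,f \right)} = \frac{-4 + m}{5} = - \frac{4}{5} + \frac{m}{5}$)
$C = 660$ ($C = \left(-44\right) \left(-15\right) = 660$)
$b{\left(P \right)} = \frac{3}{5}$ ($b{\left(P \right)} = - (- \frac{4}{5} + \frac{1}{5} \cdot 1) = - (- \frac{4}{5} + \frac{1}{5}) = \left(-1\right) \left(- \frac{3}{5}\right) = \frac{3}{5}$)
$\left(b{\left(2 \right)} + C\right) - 3385 = \left(\frac{3}{5} + 660\right) - 3385 = \frac{3303}{5} - 3385 = - \frac{13622}{5}$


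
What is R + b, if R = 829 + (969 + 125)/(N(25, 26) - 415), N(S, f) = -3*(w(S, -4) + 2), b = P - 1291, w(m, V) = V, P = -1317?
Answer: -728705/409 ≈ -1781.7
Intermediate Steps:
b = -2608 (b = -1317 - 1291 = -2608)
N(S, f) = 6 (N(S, f) = -3*(-4 + 2) = -3*(-2) = 6)
R = 337967/409 (R = 829 + (969 + 125)/(6 - 415) = 829 + 1094/(-409) = 829 + 1094*(-1/409) = 829 - 1094/409 = 337967/409 ≈ 826.33)
R + b = 337967/409 - 2608 = -728705/409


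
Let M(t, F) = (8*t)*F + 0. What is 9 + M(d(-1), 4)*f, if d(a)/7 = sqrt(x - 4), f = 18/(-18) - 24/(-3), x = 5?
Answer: 1577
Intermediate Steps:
f = 7 (f = 18*(-1/18) - 24*(-1/3) = -1 + 8 = 7)
d(a) = 7 (d(a) = 7*sqrt(5 - 4) = 7*sqrt(1) = 7*1 = 7)
M(t, F) = 8*F*t (M(t, F) = 8*F*t + 0 = 8*F*t)
9 + M(d(-1), 4)*f = 9 + (8*4*7)*7 = 9 + 224*7 = 9 + 1568 = 1577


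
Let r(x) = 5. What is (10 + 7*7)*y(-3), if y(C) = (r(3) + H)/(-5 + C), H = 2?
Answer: -413/8 ≈ -51.625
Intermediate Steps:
y(C) = 7/(-5 + C) (y(C) = (5 + 2)/(-5 + C) = 7/(-5 + C))
(10 + 7*7)*y(-3) = (10 + 7*7)*(7/(-5 - 3)) = (10 + 49)*(7/(-8)) = 59*(7*(-⅛)) = 59*(-7/8) = -413/8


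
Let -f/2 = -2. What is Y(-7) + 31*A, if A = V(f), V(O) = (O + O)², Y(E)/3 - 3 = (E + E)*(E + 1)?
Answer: 2245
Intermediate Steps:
Y(E) = 9 + 6*E*(1 + E) (Y(E) = 9 + 3*((E + E)*(E + 1)) = 9 + 3*((2*E)*(1 + E)) = 9 + 3*(2*E*(1 + E)) = 9 + 6*E*(1 + E))
f = 4 (f = -2*(-2) = 4)
V(O) = 4*O² (V(O) = (2*O)² = 4*O²)
A = 64 (A = 4*4² = 4*16 = 64)
Y(-7) + 31*A = (9 + 6*(-7) + 6*(-7)²) + 31*64 = (9 - 42 + 6*49) + 1984 = (9 - 42 + 294) + 1984 = 261 + 1984 = 2245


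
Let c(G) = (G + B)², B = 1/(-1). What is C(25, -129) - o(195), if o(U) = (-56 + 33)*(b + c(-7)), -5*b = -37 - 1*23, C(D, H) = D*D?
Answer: 2373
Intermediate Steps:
B = -1
c(G) = (-1 + G)² (c(G) = (G - 1)² = (-1 + G)²)
C(D, H) = D²
b = 12 (b = -(-37 - 1*23)/5 = -(-37 - 23)/5 = -⅕*(-60) = 12)
o(U) = -1748 (o(U) = (-56 + 33)*(12 + (-1 - 7)²) = -23*(12 + (-8)²) = -23*(12 + 64) = -23*76 = -1748)
C(25, -129) - o(195) = 25² - 1*(-1748) = 625 + 1748 = 2373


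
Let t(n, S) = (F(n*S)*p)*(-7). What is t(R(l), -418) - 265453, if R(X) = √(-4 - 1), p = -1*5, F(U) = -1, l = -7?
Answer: -265488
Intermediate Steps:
p = -5
R(X) = I*√5 (R(X) = √(-5) = I*√5)
t(n, S) = -35 (t(n, S) = -1*(-5)*(-7) = 5*(-7) = -35)
t(R(l), -418) - 265453 = -35 - 265453 = -265488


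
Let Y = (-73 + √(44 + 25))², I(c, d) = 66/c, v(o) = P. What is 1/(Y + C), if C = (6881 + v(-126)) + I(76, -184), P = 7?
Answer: 17742238/215872702825 + 210824*√69/215872702825 ≈ 9.0301e-5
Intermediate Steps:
v(o) = 7
Y = (-73 + √69)² ≈ 4185.2
C = 261777/38 (C = (6881 + 7) + 66/76 = 6888 + 66*(1/76) = 6888 + 33/38 = 261777/38 ≈ 6888.9)
1/(Y + C) = 1/((73 - √69)² + 261777/38) = 1/(261777/38 + (73 - √69)²)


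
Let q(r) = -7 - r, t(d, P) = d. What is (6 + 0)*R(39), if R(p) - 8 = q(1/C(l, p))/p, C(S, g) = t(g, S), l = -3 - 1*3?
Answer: 23788/507 ≈ 46.919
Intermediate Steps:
l = -6 (l = -3 - 3 = -6)
C(S, g) = g
R(p) = 8 + (-7 - 1/p)/p
(6 + 0)*R(39) = (6 + 0)*(8 - 1/39**2 - 7/39) = 6*(8 - 1*1/1521 - 7*1/39) = 6*(8 - 1/1521 - 7/39) = 6*(11894/1521) = 23788/507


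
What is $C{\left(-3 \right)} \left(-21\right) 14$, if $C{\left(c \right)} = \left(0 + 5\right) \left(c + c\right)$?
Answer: $8820$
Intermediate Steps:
$C{\left(c \right)} = 10 c$ ($C{\left(c \right)} = 5 \cdot 2 c = 10 c$)
$C{\left(-3 \right)} \left(-21\right) 14 = 10 \left(-3\right) \left(-21\right) 14 = \left(-30\right) \left(-21\right) 14 = 630 \cdot 14 = 8820$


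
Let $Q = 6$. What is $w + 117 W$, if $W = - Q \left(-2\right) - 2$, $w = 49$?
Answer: $1219$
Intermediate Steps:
$W = 10$ ($W = \left(-1\right) 6 \left(-2\right) - 2 = \left(-6\right) \left(-2\right) - 2 = 12 - 2 = 10$)
$w + 117 W = 49 + 117 \cdot 10 = 49 + 1170 = 1219$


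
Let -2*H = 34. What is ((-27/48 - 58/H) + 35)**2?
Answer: 105987025/73984 ≈ 1432.6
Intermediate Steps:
H = -17 (H = -1/2*34 = -17)
((-27/48 - 58/H) + 35)**2 = ((-27/48 - 58/(-17)) + 35)**2 = ((-27*1/48 - 58*(-1/17)) + 35)**2 = ((-9/16 + 58/17) + 35)**2 = (775/272 + 35)**2 = (10295/272)**2 = 105987025/73984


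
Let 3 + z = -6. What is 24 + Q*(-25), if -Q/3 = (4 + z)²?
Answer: 1899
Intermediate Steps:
z = -9 (z = -3 - 6 = -9)
Q = -75 (Q = -3*(4 - 9)² = -3*(-5)² = -3*25 = -75)
24 + Q*(-25) = 24 - 75*(-25) = 24 + 1875 = 1899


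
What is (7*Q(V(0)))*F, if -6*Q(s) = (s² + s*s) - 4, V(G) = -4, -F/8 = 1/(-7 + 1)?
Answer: -392/9 ≈ -43.556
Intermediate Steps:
F = 4/3 (F = -8/(-7 + 1) = -8/(-6) = -8*(-⅙) = 4/3 ≈ 1.3333)
Q(s) = ⅔ - s²/3 (Q(s) = -((s² + s*s) - 4)/6 = -((s² + s²) - 4)/6 = -(2*s² - 4)/6 = -(-4 + 2*s²)/6 = ⅔ - s²/3)
(7*Q(V(0)))*F = (7*(⅔ - ⅓*(-4)²))*(4/3) = (7*(⅔ - ⅓*16))*(4/3) = (7*(⅔ - 16/3))*(4/3) = (7*(-14/3))*(4/3) = -98/3*4/3 = -392/9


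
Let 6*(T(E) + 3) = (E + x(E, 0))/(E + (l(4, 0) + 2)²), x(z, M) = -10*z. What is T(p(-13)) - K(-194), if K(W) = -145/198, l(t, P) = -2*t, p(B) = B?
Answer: -3233/2277 ≈ -1.4199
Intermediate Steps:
K(W) = -145/198 (K(W) = -145*1/198 = -145/198)
T(E) = -3 - 3*E/(2*(36 + E)) (T(E) = -3 + ((E - 10*E)/(E + (-2*4 + 2)²))/6 = -3 + ((-9*E)/(E + (-8 + 2)²))/6 = -3 + ((-9*E)/(E + (-6)²))/6 = -3 + ((-9*E)/(E + 36))/6 = -3 + ((-9*E)/(36 + E))/6 = -3 + (-9*E/(36 + E))/6 = -3 - 3*E/(2*(36 + E)))
T(p(-13)) - K(-194) = 9*(-24 - 1*(-13))/(2*(36 - 13)) - 1*(-145/198) = (9/2)*(-24 + 13)/23 + 145/198 = (9/2)*(1/23)*(-11) + 145/198 = -99/46 + 145/198 = -3233/2277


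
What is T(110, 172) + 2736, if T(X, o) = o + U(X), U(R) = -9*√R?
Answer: 2908 - 9*√110 ≈ 2813.6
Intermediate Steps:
T(X, o) = o - 9*√X
T(110, 172) + 2736 = (172 - 9*√110) + 2736 = 2908 - 9*√110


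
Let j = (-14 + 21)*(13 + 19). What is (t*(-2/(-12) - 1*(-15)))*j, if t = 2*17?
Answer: 346528/3 ≈ 1.1551e+5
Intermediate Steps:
j = 224 (j = 7*32 = 224)
t = 34
(t*(-2/(-12) - 1*(-15)))*j = (34*(-2/(-12) - 1*(-15)))*224 = (34*(-2*(-1/12) + 15))*224 = (34*(1/6 + 15))*224 = (34*(91/6))*224 = (1547/3)*224 = 346528/3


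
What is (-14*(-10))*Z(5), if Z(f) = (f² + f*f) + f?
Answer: 7700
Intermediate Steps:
Z(f) = f + 2*f² (Z(f) = (f² + f²) + f = 2*f² + f = f + 2*f²)
(-14*(-10))*Z(5) = (-14*(-10))*(5*(1 + 2*5)) = 140*(5*(1 + 10)) = 140*(5*11) = 140*55 = 7700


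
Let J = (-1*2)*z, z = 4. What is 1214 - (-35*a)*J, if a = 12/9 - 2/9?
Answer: 8126/9 ≈ 902.89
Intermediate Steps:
J = -8 (J = -1*2*4 = -2*4 = -8)
a = 10/9 (a = 12*(1/9) - 2*1/9 = 4/3 - 2/9 = 10/9 ≈ 1.1111)
1214 - (-35*a)*J = 1214 - (-35*10/9)*(-8) = 1214 - (-350)*(-8)/9 = 1214 - 1*2800/9 = 1214 - 2800/9 = 8126/9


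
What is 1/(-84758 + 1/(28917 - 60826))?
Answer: -31909/2704543023 ≈ -1.1798e-5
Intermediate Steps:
1/(-84758 + 1/(28917 - 60826)) = 1/(-84758 + 1/(-31909)) = 1/(-84758 - 1/31909) = 1/(-2704543023/31909) = -31909/2704543023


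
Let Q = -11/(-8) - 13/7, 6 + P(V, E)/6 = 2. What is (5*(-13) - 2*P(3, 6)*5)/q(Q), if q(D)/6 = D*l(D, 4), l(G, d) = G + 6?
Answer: -274400/25029 ≈ -10.963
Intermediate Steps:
l(G, d) = 6 + G
P(V, E) = -24 (P(V, E) = -36 + 6*2 = -36 + 12 = -24)
Q = -27/56 (Q = -11*(-⅛) - 13*⅐ = 11/8 - 13/7 = -27/56 ≈ -0.48214)
q(D) = 6*D*(6 + D) (q(D) = 6*(D*(6 + D)) = 6*D*(6 + D))
(5*(-13) - 2*P(3, 6)*5)/q(Q) = (5*(-13) - 2*(-24)*5)/((6*(-27/56)*(6 - 27/56))) = (-65 + 48*5)/((6*(-27/56)*(309/56))) = (-65 + 240)/(-25029/1568) = 175*(-1568/25029) = -274400/25029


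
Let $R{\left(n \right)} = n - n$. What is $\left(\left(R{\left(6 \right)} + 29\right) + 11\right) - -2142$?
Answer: $2182$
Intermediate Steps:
$R{\left(n \right)} = 0$
$\left(\left(R{\left(6 \right)} + 29\right) + 11\right) - -2142 = \left(\left(0 + 29\right) + 11\right) - -2142 = \left(29 + 11\right) + 2142 = 40 + 2142 = 2182$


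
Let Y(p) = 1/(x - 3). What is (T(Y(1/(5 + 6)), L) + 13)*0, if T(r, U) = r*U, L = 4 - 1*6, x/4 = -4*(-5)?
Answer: 0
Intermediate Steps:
x = 80 (x = 4*(-4*(-5)) = 4*20 = 80)
L = -2 (L = 4 - 6 = -2)
Y(p) = 1/77 (Y(p) = 1/(80 - 3) = 1/77)
T(r, U) = U*r
(T(Y(1/(5 + 6)), L) + 13)*0 = (-2*1/77 + 13)*0 = (-2/77 + 13)*0 = (999/77)*0 = 0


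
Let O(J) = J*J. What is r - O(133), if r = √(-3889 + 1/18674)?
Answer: -17689 + I*√1356165356690/18674 ≈ -17689.0 + 62.362*I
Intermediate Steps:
O(J) = J²
r = I*√1356165356690/18674 (r = √(-3889 + 1/18674) = √(-72623185/18674) = I*√1356165356690/18674 ≈ 62.362*I)
r - O(133) = I*√1356165356690/18674 - 1*133² = I*√1356165356690/18674 - 1*17689 = I*√1356165356690/18674 - 17689 = -17689 + I*√1356165356690/18674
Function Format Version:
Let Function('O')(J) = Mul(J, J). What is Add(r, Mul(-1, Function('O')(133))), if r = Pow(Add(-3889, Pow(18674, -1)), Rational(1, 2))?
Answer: Add(-17689, Mul(Rational(1, 18674), I, Pow(1356165356690, Rational(1, 2)))) ≈ Add(-17689., Mul(62.362, I))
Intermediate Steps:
Function('O')(J) = Pow(J, 2)
r = Mul(Rational(1, 18674), I, Pow(1356165356690, Rational(1, 2))) (r = Pow(Add(-3889, Rational(1, 18674)), Rational(1, 2)) = Pow(Rational(-72623185, 18674), Rational(1, 2)) = Mul(Rational(1, 18674), I, Pow(1356165356690, Rational(1, 2))) ≈ Mul(62.362, I))
Add(r, Mul(-1, Function('O')(133))) = Add(Mul(Rational(1, 18674), I, Pow(1356165356690, Rational(1, 2))), Mul(-1, Pow(133, 2))) = Add(Mul(Rational(1, 18674), I, Pow(1356165356690, Rational(1, 2))), Mul(-1, 17689)) = Add(Mul(Rational(1, 18674), I, Pow(1356165356690, Rational(1, 2))), -17689) = Add(-17689, Mul(Rational(1, 18674), I, Pow(1356165356690, Rational(1, 2))))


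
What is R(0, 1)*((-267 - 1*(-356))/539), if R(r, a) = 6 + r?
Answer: 534/539 ≈ 0.99072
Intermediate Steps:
R(0, 1)*((-267 - 1*(-356))/539) = (6 + 0)*((-267 - 1*(-356))/539) = 6*((-267 + 356)*(1/539)) = 6*(89*(1/539)) = 6*(89/539) = 534/539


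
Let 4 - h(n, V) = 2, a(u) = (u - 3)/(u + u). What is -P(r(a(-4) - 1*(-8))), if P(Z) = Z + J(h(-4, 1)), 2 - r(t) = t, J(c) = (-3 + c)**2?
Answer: 47/8 ≈ 5.8750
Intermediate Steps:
a(u) = (-3 + u)/(2*u) (a(u) = (-3 + u)/((2*u)) = (-3 + u)*(1/(2*u)) = (-3 + u)/(2*u))
h(n, V) = 2 (h(n, V) = 4 - 1*2 = 4 - 2 = 2)
r(t) = 2 - t
P(Z) = 1 + Z (P(Z) = Z + (-3 + 2)**2 = Z + (-1)**2 = Z + 1 = 1 + Z)
-P(r(a(-4) - 1*(-8))) = -(1 + (2 - ((1/2)*(-3 - 4)/(-4) - 1*(-8)))) = -(1 + (2 - ((1/2)*(-1/4)*(-7) + 8))) = -(1 + (2 - (7/8 + 8))) = -(1 + (2 - 1*71/8)) = -(1 + (2 - 71/8)) = -(1 - 55/8) = -1*(-47/8) = 47/8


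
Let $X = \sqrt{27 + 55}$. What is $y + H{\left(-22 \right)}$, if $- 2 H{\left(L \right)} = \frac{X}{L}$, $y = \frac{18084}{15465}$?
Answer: $\frac{6028}{5155} + \frac{\sqrt{82}}{44} \approx 1.3752$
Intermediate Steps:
$X = \sqrt{82} \approx 9.0554$
$y = \frac{6028}{5155}$ ($y = 18084 \cdot \frac{1}{15465} = \frac{6028}{5155} \approx 1.1693$)
$H{\left(L \right)} = - \frac{\sqrt{82}}{2 L}$ ($H{\left(L \right)} = - \frac{\sqrt{82} \frac{1}{L}}{2} = - \frac{\sqrt{82}}{2 L}$)
$y + H{\left(-22 \right)} = \frac{6028}{5155} - \frac{\sqrt{82}}{2 \left(-22\right)} = \frac{6028}{5155} - \frac{1}{2} \sqrt{82} \left(- \frac{1}{22}\right) = \frac{6028}{5155} + \frac{\sqrt{82}}{44}$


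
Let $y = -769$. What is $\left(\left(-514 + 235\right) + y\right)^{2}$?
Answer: $1098304$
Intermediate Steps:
$\left(\left(-514 + 235\right) + y\right)^{2} = \left(\left(-514 + 235\right) - 769\right)^{2} = \left(-279 - 769\right)^{2} = \left(-1048\right)^{2} = 1098304$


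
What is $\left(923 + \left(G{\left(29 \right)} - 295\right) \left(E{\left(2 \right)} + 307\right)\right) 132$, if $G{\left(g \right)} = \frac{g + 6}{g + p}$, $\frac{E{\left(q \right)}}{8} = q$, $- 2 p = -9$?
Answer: $- \frac{831553008}{67} \approx -1.2411 \cdot 10^{7}$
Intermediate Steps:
$p = \frac{9}{2}$ ($p = \left(- \frac{1}{2}\right) \left(-9\right) = \frac{9}{2} \approx 4.5$)
$E{\left(q \right)} = 8 q$
$G{\left(g \right)} = \frac{6 + g}{\frac{9}{2} + g}$ ($G{\left(g \right)} = \frac{g + 6}{g + \frac{9}{2}} = \frac{6 + g}{\frac{9}{2} + g}$)
$\left(923 + \left(G{\left(29 \right)} - 295\right) \left(E{\left(2 \right)} + 307\right)\right) 132 = \left(923 + \left(\frac{2 \left(6 + 29\right)}{9 + 2 \cdot 29} - 295\right) \left(8 \cdot 2 + 307\right)\right) 132 = \left(923 + \left(2 \frac{1}{9 + 58} \cdot 35 - 295\right) \left(16 + 307\right)\right) 132 = \left(923 + \left(2 \cdot \frac{1}{67} \cdot 35 - 295\right) 323\right) 132 = \left(923 + \left(\frac{70}{67} - 295\right) 323\right) 132 = \left(923 - \frac{6361485}{67}\right) 132 = \left(- \frac{6299644}{67}\right) 132 = - \frac{831553008}{67}$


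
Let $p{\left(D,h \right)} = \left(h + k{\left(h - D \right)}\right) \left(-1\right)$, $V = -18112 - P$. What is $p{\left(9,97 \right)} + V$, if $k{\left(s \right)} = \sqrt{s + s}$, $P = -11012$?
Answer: $-7197 - 4 \sqrt{11} \approx -7210.3$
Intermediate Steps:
$k{\left(s \right)} = \sqrt{2} \sqrt{s}$ ($k{\left(s \right)} = \sqrt{2 s} = \sqrt{2} \sqrt{s}$)
$V = -7100$ ($V = -18112 - -11012 = -18112 + 11012 = -7100$)
$p{\left(D,h \right)} = - h - \sqrt{2} \sqrt{h - D}$ ($p{\left(D,h \right)} = \left(h + \sqrt{2} \sqrt{h - D}\right) \left(-1\right) = - h - \sqrt{2} \sqrt{h - D}$)
$p{\left(9,97 \right)} + V = \left(\left(-1\right) 97 - \sqrt{\left(-2\right) 9 + 2 \cdot 97}\right) - 7100 = \left(-97 - \sqrt{-18 + 194}\right) - 7100 = \left(-97 - \sqrt{176}\right) - 7100 = \left(-97 - 4 \sqrt{11}\right) - 7100 = -7197 - 4 \sqrt{11}$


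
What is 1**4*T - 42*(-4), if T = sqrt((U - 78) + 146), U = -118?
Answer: 168 + 5*I*sqrt(2) ≈ 168.0 + 7.0711*I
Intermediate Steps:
T = 5*I*sqrt(2) (T = sqrt((-118 - 78) + 146) = sqrt(-196 + 146) = sqrt(-50) = 5*I*sqrt(2) ≈ 7.0711*I)
1**4*T - 42*(-4) = 1**4*(5*I*sqrt(2)) - 42*(-4) = 1*(5*I*sqrt(2)) + 168 = 5*I*sqrt(2) + 168 = 168 + 5*I*sqrt(2)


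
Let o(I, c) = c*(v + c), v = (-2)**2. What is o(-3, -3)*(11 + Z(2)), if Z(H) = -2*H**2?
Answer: -9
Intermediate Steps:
v = 4
o(I, c) = c*(4 + c)
o(-3, -3)*(11 + Z(2)) = (-3*(4 - 3))*(11 - 2*2**2) = (-3*1)*(11 - 2*4) = -3*(11 - 8) = -3*3 = -9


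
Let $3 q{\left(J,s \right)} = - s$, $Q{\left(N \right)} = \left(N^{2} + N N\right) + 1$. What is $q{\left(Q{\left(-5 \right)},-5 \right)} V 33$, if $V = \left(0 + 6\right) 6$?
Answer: $1980$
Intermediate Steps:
$Q{\left(N \right)} = 1 + 2 N^{2}$ ($Q{\left(N \right)} = \left(N^{2} + N^{2}\right) + 1 = 2 N^{2} + 1 = 1 + 2 N^{2}$)
$q{\left(J,s \right)} = - \frac{s}{3}$ ($q{\left(J,s \right)} = \frac{\left(-1\right) s}{3} = - \frac{s}{3}$)
$V = 36$ ($V = 6 \cdot 6 = 36$)
$q{\left(Q{\left(-5 \right)},-5 \right)} V 33 = \left(- \frac{1}{3}\right) \left(-5\right) 36 \cdot 33 = \frac{5}{3} \cdot 36 \cdot 33 = 60 \cdot 33 = 1980$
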